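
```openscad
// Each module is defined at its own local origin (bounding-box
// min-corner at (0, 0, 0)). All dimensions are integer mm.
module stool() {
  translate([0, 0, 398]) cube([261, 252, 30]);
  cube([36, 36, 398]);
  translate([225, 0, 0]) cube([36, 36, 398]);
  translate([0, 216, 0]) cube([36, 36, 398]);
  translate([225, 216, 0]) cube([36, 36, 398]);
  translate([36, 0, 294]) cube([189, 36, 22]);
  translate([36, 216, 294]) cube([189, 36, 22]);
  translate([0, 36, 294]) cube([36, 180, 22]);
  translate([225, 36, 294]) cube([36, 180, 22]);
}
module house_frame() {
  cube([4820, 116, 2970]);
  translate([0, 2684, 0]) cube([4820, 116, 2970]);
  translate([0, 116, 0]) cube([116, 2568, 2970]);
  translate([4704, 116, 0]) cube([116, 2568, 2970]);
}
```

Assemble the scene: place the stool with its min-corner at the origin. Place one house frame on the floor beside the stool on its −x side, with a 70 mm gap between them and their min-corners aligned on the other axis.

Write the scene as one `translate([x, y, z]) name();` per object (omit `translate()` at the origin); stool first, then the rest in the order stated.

stool();
translate([-4890, 0, 0]) house_frame();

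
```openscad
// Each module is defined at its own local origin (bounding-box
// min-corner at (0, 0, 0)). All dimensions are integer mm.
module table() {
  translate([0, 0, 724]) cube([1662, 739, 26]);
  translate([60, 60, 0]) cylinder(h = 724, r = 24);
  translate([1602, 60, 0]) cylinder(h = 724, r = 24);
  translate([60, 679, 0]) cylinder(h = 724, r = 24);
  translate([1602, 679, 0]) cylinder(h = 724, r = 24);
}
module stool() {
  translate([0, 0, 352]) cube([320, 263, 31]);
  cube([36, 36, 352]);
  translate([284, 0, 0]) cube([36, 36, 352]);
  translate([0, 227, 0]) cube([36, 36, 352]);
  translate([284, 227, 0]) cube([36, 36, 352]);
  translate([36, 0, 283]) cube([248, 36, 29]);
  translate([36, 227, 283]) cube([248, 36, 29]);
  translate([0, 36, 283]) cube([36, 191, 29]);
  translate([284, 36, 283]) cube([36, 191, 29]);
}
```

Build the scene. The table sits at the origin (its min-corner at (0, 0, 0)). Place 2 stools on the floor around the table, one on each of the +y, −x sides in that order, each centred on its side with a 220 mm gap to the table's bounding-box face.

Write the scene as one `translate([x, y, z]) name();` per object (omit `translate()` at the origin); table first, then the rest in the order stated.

table();
translate([671, 959, 0]) stool();
translate([-540, 238, 0]) stool();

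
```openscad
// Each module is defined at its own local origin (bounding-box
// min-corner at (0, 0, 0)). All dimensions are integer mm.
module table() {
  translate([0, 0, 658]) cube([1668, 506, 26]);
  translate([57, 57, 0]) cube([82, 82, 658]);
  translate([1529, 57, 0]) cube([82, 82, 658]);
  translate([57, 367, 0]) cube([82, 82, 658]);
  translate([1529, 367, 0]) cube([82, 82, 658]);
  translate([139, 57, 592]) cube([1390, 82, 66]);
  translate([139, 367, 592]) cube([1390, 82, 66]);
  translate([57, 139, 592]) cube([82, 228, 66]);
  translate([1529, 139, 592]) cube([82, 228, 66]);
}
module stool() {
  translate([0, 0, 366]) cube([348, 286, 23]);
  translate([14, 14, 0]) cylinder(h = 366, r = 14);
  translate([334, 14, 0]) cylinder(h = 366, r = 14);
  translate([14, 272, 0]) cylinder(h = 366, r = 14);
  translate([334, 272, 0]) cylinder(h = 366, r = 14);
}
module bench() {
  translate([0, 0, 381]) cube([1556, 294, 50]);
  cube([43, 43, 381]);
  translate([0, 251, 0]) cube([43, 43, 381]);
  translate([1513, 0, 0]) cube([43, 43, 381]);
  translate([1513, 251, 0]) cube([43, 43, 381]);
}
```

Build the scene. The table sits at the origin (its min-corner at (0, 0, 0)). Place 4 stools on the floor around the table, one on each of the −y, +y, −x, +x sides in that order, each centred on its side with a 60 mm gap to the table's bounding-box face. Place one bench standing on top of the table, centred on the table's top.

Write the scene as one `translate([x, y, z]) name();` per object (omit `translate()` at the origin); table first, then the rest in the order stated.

table();
translate([660, -346, 0]) stool();
translate([660, 566, 0]) stool();
translate([-408, 110, 0]) stool();
translate([1728, 110, 0]) stool();
translate([56, 106, 684]) bench();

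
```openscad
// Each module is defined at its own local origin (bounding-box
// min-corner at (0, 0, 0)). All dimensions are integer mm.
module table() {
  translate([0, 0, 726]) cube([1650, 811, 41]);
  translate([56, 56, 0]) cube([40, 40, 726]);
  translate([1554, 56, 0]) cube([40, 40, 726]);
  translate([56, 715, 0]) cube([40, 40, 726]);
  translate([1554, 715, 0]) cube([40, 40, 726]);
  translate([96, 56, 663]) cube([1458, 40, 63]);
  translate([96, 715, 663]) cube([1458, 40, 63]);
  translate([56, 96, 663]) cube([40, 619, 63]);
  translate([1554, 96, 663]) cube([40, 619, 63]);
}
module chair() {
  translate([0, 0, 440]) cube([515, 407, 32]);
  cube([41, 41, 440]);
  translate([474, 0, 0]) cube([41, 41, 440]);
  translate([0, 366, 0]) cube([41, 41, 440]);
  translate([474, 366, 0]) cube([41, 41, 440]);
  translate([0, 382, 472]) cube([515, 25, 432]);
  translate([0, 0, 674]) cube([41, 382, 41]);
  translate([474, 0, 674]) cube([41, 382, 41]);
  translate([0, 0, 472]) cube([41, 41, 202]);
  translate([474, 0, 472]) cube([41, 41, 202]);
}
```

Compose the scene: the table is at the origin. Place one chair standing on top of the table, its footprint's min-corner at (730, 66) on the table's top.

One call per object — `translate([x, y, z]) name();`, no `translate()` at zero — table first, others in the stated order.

table();
translate([730, 66, 767]) chair();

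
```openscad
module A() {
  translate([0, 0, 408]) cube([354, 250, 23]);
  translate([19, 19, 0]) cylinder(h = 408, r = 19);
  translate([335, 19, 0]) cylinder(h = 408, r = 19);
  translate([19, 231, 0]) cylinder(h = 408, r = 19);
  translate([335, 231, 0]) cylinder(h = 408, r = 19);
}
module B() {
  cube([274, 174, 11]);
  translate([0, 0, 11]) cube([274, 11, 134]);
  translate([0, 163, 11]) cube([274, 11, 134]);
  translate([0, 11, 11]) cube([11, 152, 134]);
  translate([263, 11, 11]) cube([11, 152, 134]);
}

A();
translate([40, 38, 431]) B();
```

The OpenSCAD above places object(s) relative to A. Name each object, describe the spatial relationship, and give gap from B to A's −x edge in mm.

A is a stool. B is an open box. The open box is on top of the stool, centred. The gap from the open box to the stool's −x edge is 40 mm.

The open box's min-x is at 40; the stool's min-x is 0; gap = 40 mm.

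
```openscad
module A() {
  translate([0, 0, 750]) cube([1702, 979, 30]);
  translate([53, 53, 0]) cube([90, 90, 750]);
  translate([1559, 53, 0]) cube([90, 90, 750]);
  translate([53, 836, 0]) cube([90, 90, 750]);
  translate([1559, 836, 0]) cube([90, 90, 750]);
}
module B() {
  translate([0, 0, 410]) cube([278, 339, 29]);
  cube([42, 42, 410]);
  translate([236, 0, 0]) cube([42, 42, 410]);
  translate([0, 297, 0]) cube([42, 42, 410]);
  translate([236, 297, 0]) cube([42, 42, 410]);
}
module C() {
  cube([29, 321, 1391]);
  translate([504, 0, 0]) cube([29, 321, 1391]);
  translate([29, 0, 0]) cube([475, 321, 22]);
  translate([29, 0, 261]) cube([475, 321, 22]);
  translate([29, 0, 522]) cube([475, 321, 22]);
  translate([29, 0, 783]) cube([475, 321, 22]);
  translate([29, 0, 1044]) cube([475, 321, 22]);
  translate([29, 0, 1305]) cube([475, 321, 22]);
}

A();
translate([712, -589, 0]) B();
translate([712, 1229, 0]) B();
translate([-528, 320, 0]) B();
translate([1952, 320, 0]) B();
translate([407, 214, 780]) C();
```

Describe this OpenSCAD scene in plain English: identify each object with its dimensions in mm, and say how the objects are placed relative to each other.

A is a rectangular dining table. The top is 1702×979×30 mm with its upper surface at z = 780 mm. It stands on four 90×90 mm square legs, each inset 53 mm from the nearest pair of top edges, running from the floor to the underside of the top.

B is a four-legged stool. The seat is a 278×339×29 mm slab whose top surface is at z = 439 mm; four square legs, each 42×42 mm in cross-section, run from the floor (z = 0) to the underside of the seat, each flush with a corner of the seat.

C is a bookshelf 533 mm wide overall, 321 mm deep and 1391 mm tall. The two sides are 29 mm thick vertical panels. 6 horizontal shelves of 22 mm thickness span between the inner faces of the sides; the lowest shelf sits on the floor and shelves are stacked with a clear vertical gap of 239 mm between each pair.

Four stools sit around the table at the −y, +y, −x, +x sides. The bookshelf is on top of the table.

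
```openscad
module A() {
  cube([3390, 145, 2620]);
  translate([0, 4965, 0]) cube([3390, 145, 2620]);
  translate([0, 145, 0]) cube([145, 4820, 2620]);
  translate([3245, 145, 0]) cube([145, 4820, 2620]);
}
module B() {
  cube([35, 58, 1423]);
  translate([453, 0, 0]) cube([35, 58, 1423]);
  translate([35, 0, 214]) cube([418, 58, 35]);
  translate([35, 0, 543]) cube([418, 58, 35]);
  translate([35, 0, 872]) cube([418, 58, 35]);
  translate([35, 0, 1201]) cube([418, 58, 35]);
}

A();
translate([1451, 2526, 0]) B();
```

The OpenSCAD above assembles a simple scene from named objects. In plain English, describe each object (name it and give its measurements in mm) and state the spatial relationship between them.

A is the wall frame of a small rectangular building: four walls, each 2620 mm tall and 145 mm thick, enclosing a footprint 3390 mm (x) by 5110 mm (y) outside-to-outside, with no floor or roof. The front and back walls (the −y and +y sides) span the full width; the two side walls fit between them.

B is a straight ladder. Two 35×58 mm vertical rails, 1423 mm tall, stand 488 mm apart (outside-to-outside) with their front faces coplanar on the −y side. 4 rungs, each 58 mm deep and 35 mm tall, span between the inner faces of the rails, front faces flush with the rails. The lowest rung's underside is at z = 214 mm and rungs are spaced 329 mm apart (underside to underside).

The ladder sits inside the house frame, centred.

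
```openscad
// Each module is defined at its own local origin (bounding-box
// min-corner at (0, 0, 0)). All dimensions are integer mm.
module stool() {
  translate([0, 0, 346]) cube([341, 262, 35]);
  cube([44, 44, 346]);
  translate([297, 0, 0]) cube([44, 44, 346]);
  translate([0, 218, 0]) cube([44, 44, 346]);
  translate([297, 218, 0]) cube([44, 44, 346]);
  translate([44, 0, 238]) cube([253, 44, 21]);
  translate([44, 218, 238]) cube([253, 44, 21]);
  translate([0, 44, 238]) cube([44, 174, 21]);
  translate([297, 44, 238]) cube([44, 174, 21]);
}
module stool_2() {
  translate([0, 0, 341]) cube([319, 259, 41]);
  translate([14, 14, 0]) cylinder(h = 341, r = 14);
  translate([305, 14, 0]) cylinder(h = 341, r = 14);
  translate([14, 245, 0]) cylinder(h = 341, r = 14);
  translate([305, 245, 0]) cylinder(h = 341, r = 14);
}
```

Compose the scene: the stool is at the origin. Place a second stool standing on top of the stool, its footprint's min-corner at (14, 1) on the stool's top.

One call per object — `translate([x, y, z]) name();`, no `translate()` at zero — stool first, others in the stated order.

stool();
translate([14, 1, 381]) stool_2();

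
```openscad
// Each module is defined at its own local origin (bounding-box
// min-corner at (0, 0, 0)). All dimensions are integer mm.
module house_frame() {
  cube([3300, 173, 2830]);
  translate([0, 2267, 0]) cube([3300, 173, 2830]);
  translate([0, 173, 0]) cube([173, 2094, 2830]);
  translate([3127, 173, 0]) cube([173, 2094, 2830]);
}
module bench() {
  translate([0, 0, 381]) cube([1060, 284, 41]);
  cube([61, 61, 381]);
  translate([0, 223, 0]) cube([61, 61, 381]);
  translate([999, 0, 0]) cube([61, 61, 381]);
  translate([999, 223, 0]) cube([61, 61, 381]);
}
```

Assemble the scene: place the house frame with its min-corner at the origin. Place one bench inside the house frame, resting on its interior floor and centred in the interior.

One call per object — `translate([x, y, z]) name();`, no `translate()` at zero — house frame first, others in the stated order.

house_frame();
translate([1120, 1078, 0]) bench();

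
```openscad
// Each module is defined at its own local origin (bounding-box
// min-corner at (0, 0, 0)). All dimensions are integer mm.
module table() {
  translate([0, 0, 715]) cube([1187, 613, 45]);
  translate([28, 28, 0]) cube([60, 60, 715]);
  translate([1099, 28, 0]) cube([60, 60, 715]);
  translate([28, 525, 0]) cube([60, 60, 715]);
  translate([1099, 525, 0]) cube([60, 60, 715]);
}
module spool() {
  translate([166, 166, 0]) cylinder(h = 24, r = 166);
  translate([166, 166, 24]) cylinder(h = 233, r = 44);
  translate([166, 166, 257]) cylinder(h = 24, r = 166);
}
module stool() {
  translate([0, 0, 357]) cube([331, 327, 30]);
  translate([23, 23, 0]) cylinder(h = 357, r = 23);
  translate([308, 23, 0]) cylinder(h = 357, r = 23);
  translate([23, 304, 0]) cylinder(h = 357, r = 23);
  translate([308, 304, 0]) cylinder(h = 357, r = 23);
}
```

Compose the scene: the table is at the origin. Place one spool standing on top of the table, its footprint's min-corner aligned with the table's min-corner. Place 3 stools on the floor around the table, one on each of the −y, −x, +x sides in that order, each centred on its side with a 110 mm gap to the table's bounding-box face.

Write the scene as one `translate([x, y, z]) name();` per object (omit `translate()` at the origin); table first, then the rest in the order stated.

table();
translate([0, 0, 760]) spool();
translate([428, -437, 0]) stool();
translate([-441, 143, 0]) stool();
translate([1297, 143, 0]) stool();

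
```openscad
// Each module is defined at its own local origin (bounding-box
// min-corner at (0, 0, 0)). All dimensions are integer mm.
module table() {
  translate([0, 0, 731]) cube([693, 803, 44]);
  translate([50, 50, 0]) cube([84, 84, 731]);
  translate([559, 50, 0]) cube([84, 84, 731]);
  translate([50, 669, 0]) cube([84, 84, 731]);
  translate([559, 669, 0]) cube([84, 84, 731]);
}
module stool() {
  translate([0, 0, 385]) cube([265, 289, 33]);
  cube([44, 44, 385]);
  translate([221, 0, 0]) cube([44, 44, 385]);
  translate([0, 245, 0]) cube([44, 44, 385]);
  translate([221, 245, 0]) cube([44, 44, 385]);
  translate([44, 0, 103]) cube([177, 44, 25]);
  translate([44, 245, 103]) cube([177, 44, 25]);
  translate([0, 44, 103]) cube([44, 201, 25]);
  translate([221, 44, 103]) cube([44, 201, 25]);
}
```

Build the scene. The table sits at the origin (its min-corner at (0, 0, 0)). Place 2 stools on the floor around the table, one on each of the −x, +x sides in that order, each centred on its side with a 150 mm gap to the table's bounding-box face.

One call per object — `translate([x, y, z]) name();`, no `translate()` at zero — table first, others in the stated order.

table();
translate([-415, 257, 0]) stool();
translate([843, 257, 0]) stool();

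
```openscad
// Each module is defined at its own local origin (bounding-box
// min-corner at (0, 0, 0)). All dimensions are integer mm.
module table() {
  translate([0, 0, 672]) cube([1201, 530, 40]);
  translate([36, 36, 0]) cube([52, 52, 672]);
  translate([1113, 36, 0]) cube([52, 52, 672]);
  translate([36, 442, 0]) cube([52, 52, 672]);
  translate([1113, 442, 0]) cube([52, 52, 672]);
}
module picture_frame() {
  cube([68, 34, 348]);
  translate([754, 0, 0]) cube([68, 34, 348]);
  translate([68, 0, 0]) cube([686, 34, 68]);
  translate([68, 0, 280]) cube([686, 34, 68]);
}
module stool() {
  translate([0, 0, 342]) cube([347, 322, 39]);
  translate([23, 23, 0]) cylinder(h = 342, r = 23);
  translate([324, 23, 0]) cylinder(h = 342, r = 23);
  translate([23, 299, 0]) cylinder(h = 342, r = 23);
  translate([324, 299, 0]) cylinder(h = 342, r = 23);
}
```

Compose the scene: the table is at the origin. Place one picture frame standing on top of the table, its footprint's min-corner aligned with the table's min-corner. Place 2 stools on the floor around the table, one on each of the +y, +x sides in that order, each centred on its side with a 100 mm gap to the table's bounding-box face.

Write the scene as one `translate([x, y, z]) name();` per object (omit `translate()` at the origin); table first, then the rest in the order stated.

table();
translate([0, 0, 712]) picture_frame();
translate([427, 630, 0]) stool();
translate([1301, 104, 0]) stool();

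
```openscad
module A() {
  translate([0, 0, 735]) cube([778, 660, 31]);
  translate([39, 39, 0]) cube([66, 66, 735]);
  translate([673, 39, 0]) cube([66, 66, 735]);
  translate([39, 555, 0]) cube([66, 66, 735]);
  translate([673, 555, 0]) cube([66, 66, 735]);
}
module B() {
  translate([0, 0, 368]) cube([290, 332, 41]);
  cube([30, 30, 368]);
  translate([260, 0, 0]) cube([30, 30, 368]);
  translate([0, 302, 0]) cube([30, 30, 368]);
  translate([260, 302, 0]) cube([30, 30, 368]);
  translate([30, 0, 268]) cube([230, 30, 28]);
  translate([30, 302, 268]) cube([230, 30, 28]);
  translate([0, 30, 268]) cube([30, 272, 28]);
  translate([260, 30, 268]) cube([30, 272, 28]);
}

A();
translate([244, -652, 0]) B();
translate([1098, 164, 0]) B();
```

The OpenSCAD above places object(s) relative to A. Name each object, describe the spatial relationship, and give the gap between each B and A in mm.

A is a table. B is a stool. Two stools sit around the table at the −y, +x sides. The gap between each stool and the table is 320 mm.

Each stool's nearest face is 320 mm from the table's bounding box.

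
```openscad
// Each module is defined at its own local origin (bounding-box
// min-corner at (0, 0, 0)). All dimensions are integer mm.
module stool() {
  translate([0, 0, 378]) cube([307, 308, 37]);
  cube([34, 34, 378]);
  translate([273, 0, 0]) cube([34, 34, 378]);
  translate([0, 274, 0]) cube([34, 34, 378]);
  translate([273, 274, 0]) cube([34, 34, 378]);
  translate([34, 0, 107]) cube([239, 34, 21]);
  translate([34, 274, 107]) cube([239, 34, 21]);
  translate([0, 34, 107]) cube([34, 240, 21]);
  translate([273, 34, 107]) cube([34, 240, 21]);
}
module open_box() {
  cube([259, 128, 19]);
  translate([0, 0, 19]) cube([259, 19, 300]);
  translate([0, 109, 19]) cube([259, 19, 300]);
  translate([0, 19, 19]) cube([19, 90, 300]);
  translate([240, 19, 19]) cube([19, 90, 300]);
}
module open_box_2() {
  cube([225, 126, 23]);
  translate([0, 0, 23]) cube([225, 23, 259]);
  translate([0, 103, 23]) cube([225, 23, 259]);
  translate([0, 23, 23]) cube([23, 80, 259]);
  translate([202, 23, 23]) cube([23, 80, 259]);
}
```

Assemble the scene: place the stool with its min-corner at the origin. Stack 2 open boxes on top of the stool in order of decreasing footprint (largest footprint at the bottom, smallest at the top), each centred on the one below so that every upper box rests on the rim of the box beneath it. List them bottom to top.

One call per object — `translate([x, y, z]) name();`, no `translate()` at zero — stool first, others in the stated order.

stool();
translate([24, 90, 415]) open_box();
translate([41, 91, 734]) open_box_2();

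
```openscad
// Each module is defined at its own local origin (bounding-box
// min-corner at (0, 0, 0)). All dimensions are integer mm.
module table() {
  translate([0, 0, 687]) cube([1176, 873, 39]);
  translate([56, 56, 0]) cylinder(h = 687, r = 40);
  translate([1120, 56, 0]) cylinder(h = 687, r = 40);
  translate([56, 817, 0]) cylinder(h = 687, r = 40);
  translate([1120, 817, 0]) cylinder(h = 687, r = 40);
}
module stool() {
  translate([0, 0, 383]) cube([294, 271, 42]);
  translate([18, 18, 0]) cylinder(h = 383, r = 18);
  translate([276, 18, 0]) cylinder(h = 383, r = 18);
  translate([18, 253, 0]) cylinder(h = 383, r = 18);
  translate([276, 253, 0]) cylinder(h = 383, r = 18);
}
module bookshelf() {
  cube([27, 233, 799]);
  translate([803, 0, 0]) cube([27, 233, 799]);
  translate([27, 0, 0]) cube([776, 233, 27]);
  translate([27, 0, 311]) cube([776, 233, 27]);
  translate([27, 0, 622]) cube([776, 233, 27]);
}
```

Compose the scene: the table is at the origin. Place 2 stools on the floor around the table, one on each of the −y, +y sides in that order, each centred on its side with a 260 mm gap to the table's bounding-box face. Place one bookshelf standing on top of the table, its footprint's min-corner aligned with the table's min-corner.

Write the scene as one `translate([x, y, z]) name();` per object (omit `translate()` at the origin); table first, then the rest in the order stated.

table();
translate([441, -531, 0]) stool();
translate([441, 1133, 0]) stool();
translate([0, 0, 726]) bookshelf();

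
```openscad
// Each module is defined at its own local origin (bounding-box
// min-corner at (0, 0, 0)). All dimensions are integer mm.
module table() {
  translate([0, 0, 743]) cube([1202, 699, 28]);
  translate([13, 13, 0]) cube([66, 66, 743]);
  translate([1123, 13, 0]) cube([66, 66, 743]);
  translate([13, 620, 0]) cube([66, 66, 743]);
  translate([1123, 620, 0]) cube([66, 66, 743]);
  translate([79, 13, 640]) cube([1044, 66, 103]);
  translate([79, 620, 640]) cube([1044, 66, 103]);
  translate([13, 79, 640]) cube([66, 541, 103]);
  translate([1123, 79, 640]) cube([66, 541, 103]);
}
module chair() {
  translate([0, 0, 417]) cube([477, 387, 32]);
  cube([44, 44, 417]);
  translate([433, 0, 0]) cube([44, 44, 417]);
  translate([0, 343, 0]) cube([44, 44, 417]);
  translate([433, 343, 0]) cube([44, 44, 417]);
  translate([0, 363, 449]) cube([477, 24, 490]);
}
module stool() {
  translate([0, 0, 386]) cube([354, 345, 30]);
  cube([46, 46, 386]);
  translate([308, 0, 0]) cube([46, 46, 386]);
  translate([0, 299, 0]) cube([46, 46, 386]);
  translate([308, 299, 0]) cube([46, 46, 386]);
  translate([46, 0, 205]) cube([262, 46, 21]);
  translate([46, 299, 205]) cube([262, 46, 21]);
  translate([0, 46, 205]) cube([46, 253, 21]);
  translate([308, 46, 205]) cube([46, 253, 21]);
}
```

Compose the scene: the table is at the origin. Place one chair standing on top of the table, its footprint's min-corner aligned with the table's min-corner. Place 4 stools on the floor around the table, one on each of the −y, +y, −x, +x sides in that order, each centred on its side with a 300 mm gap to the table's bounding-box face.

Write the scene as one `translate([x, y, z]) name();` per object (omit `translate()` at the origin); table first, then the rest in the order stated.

table();
translate([0, 0, 771]) chair();
translate([424, -645, 0]) stool();
translate([424, 999, 0]) stool();
translate([-654, 177, 0]) stool();
translate([1502, 177, 0]) stool();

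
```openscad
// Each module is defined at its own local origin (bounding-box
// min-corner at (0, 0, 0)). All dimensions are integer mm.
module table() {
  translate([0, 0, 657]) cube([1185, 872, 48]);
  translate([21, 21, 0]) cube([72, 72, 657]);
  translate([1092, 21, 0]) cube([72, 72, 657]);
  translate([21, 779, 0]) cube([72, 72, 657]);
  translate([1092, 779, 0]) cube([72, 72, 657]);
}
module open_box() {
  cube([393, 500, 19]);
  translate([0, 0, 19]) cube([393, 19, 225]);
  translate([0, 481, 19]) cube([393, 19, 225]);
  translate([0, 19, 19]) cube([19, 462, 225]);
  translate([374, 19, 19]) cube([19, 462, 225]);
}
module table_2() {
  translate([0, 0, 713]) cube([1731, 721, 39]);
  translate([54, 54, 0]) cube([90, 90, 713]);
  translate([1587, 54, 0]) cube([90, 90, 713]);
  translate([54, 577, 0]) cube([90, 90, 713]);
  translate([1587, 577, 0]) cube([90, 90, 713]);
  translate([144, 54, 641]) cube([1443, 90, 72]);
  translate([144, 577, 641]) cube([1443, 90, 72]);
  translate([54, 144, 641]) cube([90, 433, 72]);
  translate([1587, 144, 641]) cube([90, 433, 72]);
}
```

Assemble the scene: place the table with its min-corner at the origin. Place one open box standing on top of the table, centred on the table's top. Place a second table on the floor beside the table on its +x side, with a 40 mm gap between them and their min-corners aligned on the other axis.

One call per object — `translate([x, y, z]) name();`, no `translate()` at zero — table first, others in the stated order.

table();
translate([396, 186, 705]) open_box();
translate([1225, 0, 0]) table_2();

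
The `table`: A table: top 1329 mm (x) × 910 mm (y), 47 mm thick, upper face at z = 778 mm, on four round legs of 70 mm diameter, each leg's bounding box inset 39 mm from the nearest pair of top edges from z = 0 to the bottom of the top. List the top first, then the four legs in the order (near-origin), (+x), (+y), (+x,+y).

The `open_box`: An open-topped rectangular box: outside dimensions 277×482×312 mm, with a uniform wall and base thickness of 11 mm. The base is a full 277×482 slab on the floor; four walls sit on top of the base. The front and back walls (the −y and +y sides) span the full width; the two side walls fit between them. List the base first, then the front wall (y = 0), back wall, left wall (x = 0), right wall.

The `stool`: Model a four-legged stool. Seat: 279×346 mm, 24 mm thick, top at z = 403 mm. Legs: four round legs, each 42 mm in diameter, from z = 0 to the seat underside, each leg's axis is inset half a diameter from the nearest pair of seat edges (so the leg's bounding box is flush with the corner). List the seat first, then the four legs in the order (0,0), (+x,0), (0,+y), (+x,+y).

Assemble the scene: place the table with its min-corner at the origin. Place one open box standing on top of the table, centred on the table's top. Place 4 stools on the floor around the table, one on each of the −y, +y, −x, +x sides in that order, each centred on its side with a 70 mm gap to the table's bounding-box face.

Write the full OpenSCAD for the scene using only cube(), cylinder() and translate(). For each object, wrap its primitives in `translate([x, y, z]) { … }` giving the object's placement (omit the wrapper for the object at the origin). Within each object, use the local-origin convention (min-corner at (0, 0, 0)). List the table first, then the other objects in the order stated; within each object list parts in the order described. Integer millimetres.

translate([0, 0, 731]) cube([1329, 910, 47]);
translate([74, 74, 0]) cylinder(h = 731, r = 35);
translate([1255, 74, 0]) cylinder(h = 731, r = 35);
translate([74, 836, 0]) cylinder(h = 731, r = 35);
translate([1255, 836, 0]) cylinder(h = 731, r = 35);
translate([526, 214, 778]) {
  cube([277, 482, 11]);
  translate([0, 0, 11]) cube([277, 11, 301]);
  translate([0, 471, 11]) cube([277, 11, 301]);
  translate([0, 11, 11]) cube([11, 460, 301]);
  translate([266, 11, 11]) cube([11, 460, 301]);
}
translate([525, -416, 0]) {
  translate([0, 0, 379]) cube([279, 346, 24]);
  translate([21, 21, 0]) cylinder(h = 379, r = 21);
  translate([258, 21, 0]) cylinder(h = 379, r = 21);
  translate([21, 325, 0]) cylinder(h = 379, r = 21);
  translate([258, 325, 0]) cylinder(h = 379, r = 21);
}
translate([525, 980, 0]) {
  translate([0, 0, 379]) cube([279, 346, 24]);
  translate([21, 21, 0]) cylinder(h = 379, r = 21);
  translate([258, 21, 0]) cylinder(h = 379, r = 21);
  translate([21, 325, 0]) cylinder(h = 379, r = 21);
  translate([258, 325, 0]) cylinder(h = 379, r = 21);
}
translate([-349, 282, 0]) {
  translate([0, 0, 379]) cube([279, 346, 24]);
  translate([21, 21, 0]) cylinder(h = 379, r = 21);
  translate([258, 21, 0]) cylinder(h = 379, r = 21);
  translate([21, 325, 0]) cylinder(h = 379, r = 21);
  translate([258, 325, 0]) cylinder(h = 379, r = 21);
}
translate([1399, 282, 0]) {
  translate([0, 0, 379]) cube([279, 346, 24]);
  translate([21, 21, 0]) cylinder(h = 379, r = 21);
  translate([258, 21, 0]) cylinder(h = 379, r = 21);
  translate([21, 325, 0]) cylinder(h = 379, r = 21);
  translate([258, 325, 0]) cylinder(h = 379, r = 21);
}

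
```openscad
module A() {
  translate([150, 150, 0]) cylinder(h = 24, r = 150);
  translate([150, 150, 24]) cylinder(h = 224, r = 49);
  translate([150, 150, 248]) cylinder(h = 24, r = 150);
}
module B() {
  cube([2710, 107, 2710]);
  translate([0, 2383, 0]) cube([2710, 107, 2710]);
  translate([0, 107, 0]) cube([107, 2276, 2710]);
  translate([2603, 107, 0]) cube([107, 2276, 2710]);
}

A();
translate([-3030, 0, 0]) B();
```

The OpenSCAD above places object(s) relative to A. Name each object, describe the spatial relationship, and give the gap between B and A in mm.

The house frame's nearest face is 320 mm from the spool's −x face.

A is a spool. B is a house frame. The house frame is on the floor beside the spool on its −x side. The gap between the house frame and the spool is 320 mm.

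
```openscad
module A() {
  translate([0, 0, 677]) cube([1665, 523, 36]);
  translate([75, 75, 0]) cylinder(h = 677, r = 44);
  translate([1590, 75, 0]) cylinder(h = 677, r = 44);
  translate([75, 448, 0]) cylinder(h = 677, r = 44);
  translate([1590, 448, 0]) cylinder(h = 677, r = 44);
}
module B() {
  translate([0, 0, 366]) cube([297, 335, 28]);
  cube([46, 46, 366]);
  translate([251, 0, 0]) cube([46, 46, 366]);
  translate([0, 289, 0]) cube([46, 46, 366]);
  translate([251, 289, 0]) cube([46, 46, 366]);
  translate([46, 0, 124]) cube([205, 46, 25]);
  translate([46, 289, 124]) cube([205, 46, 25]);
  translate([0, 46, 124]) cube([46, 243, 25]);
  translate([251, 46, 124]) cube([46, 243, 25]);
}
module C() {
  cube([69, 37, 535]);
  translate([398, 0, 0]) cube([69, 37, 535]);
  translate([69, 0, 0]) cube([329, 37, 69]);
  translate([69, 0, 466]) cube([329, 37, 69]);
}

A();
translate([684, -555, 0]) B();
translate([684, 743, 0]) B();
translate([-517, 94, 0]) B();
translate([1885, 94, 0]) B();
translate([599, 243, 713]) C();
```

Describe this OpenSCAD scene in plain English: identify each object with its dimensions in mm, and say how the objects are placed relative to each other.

A is a rectangular dining table. The top is 1665×523×36 mm with its upper surface at z = 713 mm. It stands on four round legs of 88 mm diameter, each leg's bounding box inset 31 mm from the nearest pair of top edges, running from the floor to the underside of the top.

B is a four-legged stool. The seat is 297×335 mm, 28 mm thick, top at z = 394 mm. It stands on four square legs, each 46×46 mm in cross-section, from z = 0 to the seat underside, each flush with a corner of the seat. Four stretchers, 46 mm wide and 25 mm tall, connect adjacent legs with their undersides at z = 124 mm, each running between the inner faces of the legs it joins and aligned with the legs' outer faces on the other axis.

C is a picture frame with a 329×397 mm rectangular opening (x by z) and a uniform 69 mm border on every side. Frame depth is 37 mm along y. It is built from two vertical stiles running the full outside height and two horizontal rails spanning the gap between the stiles.

Four stools sit around the table at the −y, +y, −x, +x sides. The picture frame is on top of the table, centred.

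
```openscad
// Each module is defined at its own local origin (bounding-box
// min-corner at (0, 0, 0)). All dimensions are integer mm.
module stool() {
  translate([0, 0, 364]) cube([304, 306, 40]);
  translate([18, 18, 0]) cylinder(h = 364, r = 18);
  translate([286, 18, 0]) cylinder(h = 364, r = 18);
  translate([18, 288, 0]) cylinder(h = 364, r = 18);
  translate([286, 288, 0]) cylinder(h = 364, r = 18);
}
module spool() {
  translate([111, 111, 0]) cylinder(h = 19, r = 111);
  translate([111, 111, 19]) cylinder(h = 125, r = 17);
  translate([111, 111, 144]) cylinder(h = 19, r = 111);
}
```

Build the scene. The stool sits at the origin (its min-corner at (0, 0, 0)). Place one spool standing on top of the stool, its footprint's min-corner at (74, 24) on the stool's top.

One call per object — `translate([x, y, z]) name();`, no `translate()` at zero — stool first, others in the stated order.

stool();
translate([74, 24, 404]) spool();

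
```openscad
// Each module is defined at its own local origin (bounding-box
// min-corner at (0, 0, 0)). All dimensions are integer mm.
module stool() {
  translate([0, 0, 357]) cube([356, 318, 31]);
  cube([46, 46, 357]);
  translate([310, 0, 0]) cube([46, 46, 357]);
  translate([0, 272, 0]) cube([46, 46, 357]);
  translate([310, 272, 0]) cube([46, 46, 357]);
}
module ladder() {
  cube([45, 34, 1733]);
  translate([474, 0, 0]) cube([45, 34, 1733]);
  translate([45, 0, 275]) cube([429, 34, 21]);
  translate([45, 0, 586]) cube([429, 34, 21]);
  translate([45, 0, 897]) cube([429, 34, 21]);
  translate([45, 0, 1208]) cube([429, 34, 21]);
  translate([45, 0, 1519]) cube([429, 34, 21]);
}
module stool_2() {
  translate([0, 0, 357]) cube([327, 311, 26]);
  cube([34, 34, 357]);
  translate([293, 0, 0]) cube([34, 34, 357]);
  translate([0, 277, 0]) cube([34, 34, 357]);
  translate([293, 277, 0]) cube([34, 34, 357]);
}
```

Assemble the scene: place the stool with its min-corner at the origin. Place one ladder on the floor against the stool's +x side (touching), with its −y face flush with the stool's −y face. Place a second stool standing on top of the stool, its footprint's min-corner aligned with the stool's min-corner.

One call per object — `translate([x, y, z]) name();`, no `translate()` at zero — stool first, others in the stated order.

stool();
translate([356, 0, 0]) ladder();
translate([0, 0, 388]) stool_2();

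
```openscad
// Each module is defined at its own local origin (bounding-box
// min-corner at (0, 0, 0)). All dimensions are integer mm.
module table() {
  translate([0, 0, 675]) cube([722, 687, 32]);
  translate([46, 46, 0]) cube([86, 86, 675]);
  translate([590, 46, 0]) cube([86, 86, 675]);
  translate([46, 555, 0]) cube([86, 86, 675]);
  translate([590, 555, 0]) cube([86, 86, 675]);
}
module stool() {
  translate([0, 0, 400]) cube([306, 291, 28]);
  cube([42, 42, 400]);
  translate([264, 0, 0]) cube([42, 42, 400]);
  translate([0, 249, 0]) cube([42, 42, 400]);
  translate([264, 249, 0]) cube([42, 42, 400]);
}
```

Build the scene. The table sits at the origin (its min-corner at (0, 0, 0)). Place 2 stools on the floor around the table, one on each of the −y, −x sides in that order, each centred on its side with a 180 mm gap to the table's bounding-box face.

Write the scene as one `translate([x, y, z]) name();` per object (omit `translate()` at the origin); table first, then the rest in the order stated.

table();
translate([208, -471, 0]) stool();
translate([-486, 198, 0]) stool();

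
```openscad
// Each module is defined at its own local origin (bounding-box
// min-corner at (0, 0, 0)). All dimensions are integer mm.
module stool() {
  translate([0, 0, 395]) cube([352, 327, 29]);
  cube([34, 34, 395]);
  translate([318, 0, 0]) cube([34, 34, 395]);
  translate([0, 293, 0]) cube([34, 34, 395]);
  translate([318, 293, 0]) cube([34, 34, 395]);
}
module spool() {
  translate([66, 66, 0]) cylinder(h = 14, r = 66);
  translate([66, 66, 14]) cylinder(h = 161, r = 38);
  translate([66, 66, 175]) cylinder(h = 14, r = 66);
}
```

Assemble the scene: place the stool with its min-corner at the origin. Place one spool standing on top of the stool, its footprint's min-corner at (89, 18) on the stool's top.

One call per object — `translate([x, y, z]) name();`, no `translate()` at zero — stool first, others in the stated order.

stool();
translate([89, 18, 424]) spool();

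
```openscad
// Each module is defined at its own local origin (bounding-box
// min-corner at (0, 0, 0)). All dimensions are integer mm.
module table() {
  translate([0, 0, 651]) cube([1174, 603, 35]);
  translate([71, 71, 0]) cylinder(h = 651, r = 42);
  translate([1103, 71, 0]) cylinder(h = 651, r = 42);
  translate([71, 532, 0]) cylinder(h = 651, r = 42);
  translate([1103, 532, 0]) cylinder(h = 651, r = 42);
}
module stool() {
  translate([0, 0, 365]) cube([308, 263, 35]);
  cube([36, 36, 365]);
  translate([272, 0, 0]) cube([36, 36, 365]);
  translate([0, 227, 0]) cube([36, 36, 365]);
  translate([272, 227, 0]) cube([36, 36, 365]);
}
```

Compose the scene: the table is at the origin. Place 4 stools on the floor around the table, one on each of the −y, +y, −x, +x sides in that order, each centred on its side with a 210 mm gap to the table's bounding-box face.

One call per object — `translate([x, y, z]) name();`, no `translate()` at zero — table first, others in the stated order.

table();
translate([433, -473, 0]) stool();
translate([433, 813, 0]) stool();
translate([-518, 170, 0]) stool();
translate([1384, 170, 0]) stool();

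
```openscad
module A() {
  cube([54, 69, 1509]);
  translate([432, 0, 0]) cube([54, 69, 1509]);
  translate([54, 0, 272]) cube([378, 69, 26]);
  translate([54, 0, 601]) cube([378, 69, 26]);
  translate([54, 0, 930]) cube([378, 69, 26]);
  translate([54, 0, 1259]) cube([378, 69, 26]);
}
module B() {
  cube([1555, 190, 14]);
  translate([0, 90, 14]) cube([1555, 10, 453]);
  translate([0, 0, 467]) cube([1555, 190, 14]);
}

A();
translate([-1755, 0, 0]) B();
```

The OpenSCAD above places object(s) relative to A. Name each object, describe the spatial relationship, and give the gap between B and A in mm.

A is a ladder. B is an I-beam. The I-beam is on the floor beside the ladder on its −x side. The gap between the I-beam and the ladder is 200 mm.

The I-beam's nearest face is 200 mm from the ladder's −x face.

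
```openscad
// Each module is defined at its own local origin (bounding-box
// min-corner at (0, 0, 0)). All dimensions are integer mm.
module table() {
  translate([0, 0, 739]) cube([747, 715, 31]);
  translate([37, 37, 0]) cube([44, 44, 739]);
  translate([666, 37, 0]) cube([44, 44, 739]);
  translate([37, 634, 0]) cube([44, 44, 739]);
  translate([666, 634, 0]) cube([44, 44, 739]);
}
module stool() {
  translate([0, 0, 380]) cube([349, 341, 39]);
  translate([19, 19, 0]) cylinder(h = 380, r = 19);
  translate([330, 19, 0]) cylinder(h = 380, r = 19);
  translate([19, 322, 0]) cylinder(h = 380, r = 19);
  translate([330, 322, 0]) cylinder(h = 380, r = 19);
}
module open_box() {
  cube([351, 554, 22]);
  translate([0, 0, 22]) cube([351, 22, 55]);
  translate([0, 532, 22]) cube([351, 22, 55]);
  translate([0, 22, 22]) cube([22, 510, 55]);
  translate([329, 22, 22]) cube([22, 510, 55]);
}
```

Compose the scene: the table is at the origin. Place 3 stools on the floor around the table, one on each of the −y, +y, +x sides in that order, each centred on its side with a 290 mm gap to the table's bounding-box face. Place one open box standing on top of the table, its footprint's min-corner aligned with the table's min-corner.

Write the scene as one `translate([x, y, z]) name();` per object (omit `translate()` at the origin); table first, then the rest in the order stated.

table();
translate([199, -631, 0]) stool();
translate([199, 1005, 0]) stool();
translate([1037, 187, 0]) stool();
translate([0, 0, 770]) open_box();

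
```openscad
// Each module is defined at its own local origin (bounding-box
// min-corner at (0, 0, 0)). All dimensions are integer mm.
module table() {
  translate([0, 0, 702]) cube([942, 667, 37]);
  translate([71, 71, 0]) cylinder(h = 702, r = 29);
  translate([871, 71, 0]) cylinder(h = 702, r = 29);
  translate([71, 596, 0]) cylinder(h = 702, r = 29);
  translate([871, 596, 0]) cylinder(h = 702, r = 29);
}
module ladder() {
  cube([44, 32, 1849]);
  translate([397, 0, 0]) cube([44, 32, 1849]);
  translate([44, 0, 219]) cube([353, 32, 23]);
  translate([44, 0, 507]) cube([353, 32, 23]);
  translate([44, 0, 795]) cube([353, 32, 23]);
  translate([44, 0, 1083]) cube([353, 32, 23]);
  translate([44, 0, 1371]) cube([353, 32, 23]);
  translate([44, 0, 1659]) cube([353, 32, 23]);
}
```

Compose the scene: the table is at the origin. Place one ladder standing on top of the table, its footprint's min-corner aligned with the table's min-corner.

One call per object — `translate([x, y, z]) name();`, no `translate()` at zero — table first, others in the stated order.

table();
translate([0, 0, 739]) ladder();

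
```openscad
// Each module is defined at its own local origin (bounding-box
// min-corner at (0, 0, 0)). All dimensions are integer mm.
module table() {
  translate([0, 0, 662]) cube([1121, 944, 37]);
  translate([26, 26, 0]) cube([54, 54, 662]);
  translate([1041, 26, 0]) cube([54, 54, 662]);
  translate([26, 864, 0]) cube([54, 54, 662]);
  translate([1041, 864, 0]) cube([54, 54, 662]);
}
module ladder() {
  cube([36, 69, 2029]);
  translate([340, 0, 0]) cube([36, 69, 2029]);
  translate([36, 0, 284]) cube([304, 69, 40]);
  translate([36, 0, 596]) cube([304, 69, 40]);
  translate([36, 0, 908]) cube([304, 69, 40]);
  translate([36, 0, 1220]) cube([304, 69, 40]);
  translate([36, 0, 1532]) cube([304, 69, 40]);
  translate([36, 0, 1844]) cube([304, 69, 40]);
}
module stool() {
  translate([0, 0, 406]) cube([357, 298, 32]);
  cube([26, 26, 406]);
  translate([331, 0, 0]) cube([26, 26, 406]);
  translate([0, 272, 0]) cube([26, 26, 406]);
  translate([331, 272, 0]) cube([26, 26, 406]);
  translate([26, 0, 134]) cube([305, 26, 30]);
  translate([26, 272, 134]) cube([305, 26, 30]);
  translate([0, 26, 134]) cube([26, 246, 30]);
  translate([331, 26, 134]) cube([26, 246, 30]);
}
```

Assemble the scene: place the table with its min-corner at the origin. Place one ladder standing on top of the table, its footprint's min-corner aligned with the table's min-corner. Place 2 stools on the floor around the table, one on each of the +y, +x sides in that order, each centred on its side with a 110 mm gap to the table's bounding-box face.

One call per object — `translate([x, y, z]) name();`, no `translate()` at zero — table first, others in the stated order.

table();
translate([0, 0, 699]) ladder();
translate([382, 1054, 0]) stool();
translate([1231, 323, 0]) stool();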